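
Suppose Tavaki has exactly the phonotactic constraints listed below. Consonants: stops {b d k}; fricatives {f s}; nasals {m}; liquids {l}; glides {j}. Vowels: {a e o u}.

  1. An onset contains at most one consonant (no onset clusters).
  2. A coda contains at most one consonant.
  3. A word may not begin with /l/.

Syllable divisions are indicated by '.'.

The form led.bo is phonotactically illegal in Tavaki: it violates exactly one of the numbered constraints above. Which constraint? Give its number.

led.bo: word begins with /l/.
This is a violation of constraint 3: "A word may not begin with /l/."
The remaining constraints (1, 2) are satisfied.

3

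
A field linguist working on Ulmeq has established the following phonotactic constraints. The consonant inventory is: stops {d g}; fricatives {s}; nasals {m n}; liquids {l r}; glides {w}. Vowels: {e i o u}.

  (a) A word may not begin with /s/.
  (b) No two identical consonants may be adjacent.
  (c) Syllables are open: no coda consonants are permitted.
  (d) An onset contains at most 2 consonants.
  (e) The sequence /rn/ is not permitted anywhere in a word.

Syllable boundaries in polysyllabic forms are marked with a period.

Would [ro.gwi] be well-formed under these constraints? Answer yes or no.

yes

[ro.gwi] — σ1 onset /r/, coda /∅/ ok; σ2 onset /gw/ (2C), coda /∅/ ok → well-formed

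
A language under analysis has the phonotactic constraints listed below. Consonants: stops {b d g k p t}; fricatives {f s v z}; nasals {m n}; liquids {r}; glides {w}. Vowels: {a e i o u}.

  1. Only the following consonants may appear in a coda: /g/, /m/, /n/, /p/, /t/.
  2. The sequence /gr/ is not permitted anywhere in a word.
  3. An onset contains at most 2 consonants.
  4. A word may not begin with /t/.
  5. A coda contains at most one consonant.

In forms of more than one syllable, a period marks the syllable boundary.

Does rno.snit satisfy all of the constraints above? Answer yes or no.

yes

rno.snit — σ1 onset /rn/ (2C), coda /∅/ ok; σ2 onset /sn/ (2C), coda /t/ ok → well-formed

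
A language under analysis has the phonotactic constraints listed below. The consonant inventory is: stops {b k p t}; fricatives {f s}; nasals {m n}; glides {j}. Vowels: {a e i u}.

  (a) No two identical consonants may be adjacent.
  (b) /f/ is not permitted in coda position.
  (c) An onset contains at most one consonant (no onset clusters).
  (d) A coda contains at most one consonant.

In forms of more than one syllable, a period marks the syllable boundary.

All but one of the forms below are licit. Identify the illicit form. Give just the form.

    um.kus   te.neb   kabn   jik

kabn

um.kus — σ1 onset /∅/, coda /m/ ok; σ2 onset /k/, coda /s/ ok → licit
te.neb — σ1 onset /t/, coda /∅/ ok; σ2 onset /n/, coda /b/ ok → licit
kabn — violates constraint (d): syllable 1 coda /bn/ has 2 consonants (> 1) → illicit
jik — σ1 onset /j/, coda /k/ ok → licit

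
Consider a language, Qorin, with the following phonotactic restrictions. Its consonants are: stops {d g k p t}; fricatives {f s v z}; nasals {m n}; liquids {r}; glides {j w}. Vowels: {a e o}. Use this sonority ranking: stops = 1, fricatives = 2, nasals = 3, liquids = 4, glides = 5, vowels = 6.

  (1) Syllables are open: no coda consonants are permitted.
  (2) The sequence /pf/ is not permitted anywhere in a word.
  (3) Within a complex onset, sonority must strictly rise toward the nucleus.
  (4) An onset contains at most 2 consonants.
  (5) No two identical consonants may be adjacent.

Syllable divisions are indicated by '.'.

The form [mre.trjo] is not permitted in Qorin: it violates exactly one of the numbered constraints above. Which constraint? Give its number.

4

[mre.trjo]: syllable 2 onset /trj/ has 3 consonants (> 2).
This is a violation of constraint 4: "An onset contains at most 2 consonants."
The remaining constraints (1, 2, 3, 5) are satisfied.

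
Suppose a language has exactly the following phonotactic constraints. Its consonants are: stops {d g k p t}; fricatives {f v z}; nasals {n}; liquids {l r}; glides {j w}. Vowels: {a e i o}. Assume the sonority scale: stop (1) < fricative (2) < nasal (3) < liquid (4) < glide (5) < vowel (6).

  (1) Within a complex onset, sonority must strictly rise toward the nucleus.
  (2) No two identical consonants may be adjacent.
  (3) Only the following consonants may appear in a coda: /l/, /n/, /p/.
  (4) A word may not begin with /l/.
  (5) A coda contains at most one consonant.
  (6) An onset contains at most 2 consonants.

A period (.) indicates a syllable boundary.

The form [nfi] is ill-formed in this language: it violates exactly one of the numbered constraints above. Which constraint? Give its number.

[nfi]: syllable 1 onset /nf/: /n/ (nasal, 3) → /f/ (fricative, 2) does not rise.
This is a violation of constraint 1: "Within a complex onset, sonority must strictly rise toward the nucleus."
The remaining constraints (2, 3, 4, 5, 6) are satisfied.

1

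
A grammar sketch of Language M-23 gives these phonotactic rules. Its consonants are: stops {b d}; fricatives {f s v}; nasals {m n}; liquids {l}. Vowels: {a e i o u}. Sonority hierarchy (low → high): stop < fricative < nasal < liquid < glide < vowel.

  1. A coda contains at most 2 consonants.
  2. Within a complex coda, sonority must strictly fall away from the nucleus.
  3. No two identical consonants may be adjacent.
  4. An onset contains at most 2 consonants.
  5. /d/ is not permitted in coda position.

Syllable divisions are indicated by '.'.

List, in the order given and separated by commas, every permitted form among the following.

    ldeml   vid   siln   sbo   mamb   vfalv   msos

ldeml — violates constraint 2: syllable 1 coda /ml/: /m/ (nasal, 3) → /l/ (liquid, 4) does not fall → not permitted
vid — violates constraint 5: syllable 1 coda contains /d/ → not permitted
siln — σ1 onset /s/, coda /ln/ (4→3 falls) ok → permitted
sbo — σ1 onset /sb/ (2C), coda /∅/ ok → permitted
mamb — σ1 onset /m/, coda /mb/ (3→1 falls) ok → permitted
vfalv — σ1 onset /vf/ (2C), coda /lv/ (4→2 falls) ok → permitted
msos — σ1 onset /ms/ (2C), coda /s/ ok → permitted

siln, sbo, mamb, vfalv, msos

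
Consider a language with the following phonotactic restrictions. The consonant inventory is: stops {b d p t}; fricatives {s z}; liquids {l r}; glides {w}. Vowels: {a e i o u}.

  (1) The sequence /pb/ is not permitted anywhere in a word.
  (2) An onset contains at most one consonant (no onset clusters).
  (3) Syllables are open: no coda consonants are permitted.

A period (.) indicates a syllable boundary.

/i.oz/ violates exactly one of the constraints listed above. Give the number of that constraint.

3

/i.oz/: syllable 2 coda /z/ has 1 consonant (> 0).
This is a violation of constraint 3: "Syllables are open: no coda consonants are permitted."
The remaining constraints (1, 2) are satisfied.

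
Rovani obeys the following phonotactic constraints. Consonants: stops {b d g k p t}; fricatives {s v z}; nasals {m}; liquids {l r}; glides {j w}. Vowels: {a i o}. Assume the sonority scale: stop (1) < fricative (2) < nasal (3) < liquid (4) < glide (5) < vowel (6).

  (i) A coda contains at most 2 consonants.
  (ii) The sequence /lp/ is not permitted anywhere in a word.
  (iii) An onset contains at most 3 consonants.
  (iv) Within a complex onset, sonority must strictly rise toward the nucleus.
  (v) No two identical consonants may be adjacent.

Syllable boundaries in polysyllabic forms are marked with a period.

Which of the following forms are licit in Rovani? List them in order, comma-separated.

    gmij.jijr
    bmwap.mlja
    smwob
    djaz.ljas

gmij.jijr — violates constraint (v): adjacent identical consonants /jj/ → illicit
bmwap.mlja — σ1 onset /bmw/ (1→3→5 rises), coda /p/ ok; σ2 onset /mlj/ (3→4→5 rises), coda /∅/ ok → licit
smwob — σ1 onset /smw/ (2→3→5 rises), coda /b/ ok → licit
djaz.ljas — σ1 onset /dj/ (1→5 rises), coda /z/ ok; σ2 onset /lj/ (4→5 rises), coda /s/ ok → licit

bmwap.mlja, smwob, djaz.ljas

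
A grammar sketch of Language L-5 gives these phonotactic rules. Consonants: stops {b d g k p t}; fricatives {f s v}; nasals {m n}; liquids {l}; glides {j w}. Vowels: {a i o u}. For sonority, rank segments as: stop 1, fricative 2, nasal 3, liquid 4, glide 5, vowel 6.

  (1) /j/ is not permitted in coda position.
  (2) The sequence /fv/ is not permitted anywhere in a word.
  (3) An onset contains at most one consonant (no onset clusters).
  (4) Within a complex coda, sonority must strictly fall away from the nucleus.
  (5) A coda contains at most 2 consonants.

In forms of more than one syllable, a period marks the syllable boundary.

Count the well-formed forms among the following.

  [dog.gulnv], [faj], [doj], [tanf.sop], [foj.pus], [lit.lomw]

[dog.gulnv] — violates constraint 5: syllable 2 coda /lnv/ has 3 consonants (> 2) → ill-formed
[faj] — violates constraint 1: syllable 1 coda contains /j/ → ill-formed
[doj] — violates constraint 1: syllable 1 coda contains /j/ → ill-formed
[tanf.sop] — σ1 onset /t/, coda /nf/ (3→2 falls) ok; σ2 onset /s/, coda /p/ ok → well-formed
[foj.pus] — violates constraint 1: syllable 1 coda contains /j/ → ill-formed
[lit.lomw] — violates constraint 4: syllable 2 coda /mw/: /m/ (nasal, 3) → /w/ (glide, 5) does not fall → ill-formed
Well-formed: [tanf.sop] → 1.

1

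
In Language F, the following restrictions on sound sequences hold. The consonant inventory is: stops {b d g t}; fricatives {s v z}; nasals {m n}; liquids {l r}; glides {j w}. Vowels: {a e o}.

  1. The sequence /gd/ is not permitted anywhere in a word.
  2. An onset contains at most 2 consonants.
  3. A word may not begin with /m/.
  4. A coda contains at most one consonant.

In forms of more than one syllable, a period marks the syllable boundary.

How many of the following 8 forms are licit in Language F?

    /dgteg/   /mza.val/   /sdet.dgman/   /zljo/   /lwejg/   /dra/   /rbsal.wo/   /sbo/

2

/dgteg/ — violates constraint 2: syllable 1 onset /dgt/ has 3 consonants (> 2) → illicit
/mza.val/ — violates constraint 3: word begins with /m/ → illicit
/sdet.dgman/ — violates constraint 2: syllable 2 onset /dgm/ has 3 consonants (> 2) → illicit
/zljo/ — violates constraint 2: syllable 1 onset /zlj/ has 3 consonants (> 2) → illicit
/lwejg/ — violates constraint 4: syllable 1 coda /jg/ has 2 consonants (> 1) → illicit
/dra/ — σ1 onset /dr/ (2C), coda /∅/ ok → licit
/rbsal.wo/ — violates constraint 2: syllable 1 onset /rbs/ has 3 consonants (> 2) → illicit
/sbo/ — σ1 onset /sb/ (2C), coda /∅/ ok → licit
Licit: /dra/, /sbo/ → 2.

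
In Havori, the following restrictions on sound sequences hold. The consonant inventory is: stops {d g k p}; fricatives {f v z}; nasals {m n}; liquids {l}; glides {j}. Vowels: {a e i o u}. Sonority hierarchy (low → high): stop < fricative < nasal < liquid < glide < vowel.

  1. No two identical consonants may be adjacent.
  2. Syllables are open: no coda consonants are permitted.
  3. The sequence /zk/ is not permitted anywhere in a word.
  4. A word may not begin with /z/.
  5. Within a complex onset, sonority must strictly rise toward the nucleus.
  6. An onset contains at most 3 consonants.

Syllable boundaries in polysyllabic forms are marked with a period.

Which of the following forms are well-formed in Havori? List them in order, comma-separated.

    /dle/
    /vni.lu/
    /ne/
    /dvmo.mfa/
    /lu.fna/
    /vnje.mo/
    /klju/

/dle/, /vni.lu/, /ne/, /lu.fna/, /vnje.mo/, /klju/

/dle/ — σ1 onset /dl/ (1→4 rises), coda /∅/ ok → well-formed
/vni.lu/ — σ1 onset /vn/ (2→3 rises), coda /∅/ ok; σ2 onset /l/, coda /∅/ ok → well-formed
/ne/ — σ1 onset /n/, coda /∅/ ok → well-formed
/dvmo.mfa/ — violates constraint 5: syllable 2 onset /mf/: /m/ (nasal, 3) → /f/ (fricative, 2) does not rise → ill-formed
/lu.fna/ — σ1 onset /l/, coda /∅/ ok; σ2 onset /fn/ (2→3 rises), coda /∅/ ok → well-formed
/vnje.mo/ — σ1 onset /vnj/ (2→3→5 rises), coda /∅/ ok; σ2 onset /m/, coda /∅/ ok → well-formed
/klju/ — σ1 onset /klj/ (1→4→5 rises), coda /∅/ ok → well-formed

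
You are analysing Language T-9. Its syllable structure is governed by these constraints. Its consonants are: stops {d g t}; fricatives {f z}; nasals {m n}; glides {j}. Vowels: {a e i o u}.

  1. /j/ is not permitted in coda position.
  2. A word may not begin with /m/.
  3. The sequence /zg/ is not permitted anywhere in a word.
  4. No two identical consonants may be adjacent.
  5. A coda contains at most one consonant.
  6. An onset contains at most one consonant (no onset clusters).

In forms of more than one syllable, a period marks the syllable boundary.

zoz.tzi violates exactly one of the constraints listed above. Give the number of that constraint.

6

zoz.tzi: syllable 2 onset /tz/ has 2 consonants (> 1).
This is a violation of constraint 6: "An onset contains at most one consonant (no onset clusters)."
The remaining constraints (1, 2, 3, 4, 5) are satisfied.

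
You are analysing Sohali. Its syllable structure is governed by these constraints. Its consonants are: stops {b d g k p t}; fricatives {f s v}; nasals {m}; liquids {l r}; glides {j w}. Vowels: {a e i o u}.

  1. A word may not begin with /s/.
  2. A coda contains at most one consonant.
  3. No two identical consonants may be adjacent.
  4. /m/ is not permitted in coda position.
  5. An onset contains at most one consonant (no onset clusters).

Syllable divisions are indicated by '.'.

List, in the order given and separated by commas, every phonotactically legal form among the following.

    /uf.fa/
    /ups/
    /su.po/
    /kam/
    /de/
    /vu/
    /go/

/uf.fa/ — violates constraint 3: adjacent identical consonants /ff/ → phonotactically illegal
/ups/ — violates constraint 2: syllable 1 coda /ps/ has 2 consonants (> 1) → phonotactically illegal
/su.po/ — violates constraint 1: word begins with /s/ → phonotactically illegal
/kam/ — violates constraint 4: syllable 1 coda contains /m/ → phonotactically illegal
/de/ — σ1 onset /d/, coda /∅/ ok → phonotactically legal
/vu/ — σ1 onset /v/, coda /∅/ ok → phonotactically legal
/go/ — σ1 onset /g/, coda /∅/ ok → phonotactically legal

/de/, /vu/, /go/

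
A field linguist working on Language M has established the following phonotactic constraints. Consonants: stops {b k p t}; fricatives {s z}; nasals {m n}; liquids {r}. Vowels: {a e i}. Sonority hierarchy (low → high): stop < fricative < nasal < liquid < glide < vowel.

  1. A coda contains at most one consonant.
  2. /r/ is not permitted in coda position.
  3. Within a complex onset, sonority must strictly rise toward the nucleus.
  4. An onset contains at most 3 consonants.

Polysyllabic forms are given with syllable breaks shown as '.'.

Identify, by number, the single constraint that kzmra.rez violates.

kzmra.rez: syllable 1 onset /kzmr/ has 4 consonants (> 3).
This is a violation of constraint 4: "An onset contains at most 3 consonants."
The remaining constraints (1, 2, 3) are satisfied.

4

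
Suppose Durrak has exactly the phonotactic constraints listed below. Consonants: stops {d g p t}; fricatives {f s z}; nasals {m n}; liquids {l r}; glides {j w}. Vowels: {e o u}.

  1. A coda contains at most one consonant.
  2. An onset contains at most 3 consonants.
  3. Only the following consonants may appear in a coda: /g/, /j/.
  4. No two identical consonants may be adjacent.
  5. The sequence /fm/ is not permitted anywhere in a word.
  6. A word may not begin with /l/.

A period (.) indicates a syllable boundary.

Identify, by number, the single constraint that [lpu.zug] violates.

6

[lpu.zug]: word begins with /l/.
This is a violation of constraint 6: "A word may not begin with /l/."
The remaining constraints (1, 2, 3, 4, 5) are satisfied.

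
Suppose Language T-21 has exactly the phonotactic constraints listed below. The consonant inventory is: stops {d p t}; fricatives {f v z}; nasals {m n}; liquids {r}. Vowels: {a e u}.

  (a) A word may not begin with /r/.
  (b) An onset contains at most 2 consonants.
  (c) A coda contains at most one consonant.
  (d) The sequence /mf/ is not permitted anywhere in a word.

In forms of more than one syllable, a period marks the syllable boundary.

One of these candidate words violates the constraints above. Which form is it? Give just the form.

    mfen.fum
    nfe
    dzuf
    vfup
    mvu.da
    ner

mfen.fum — violates constraint (d): contains banned sequence /mf/ → phonotactically illegal
nfe — σ1 onset /nf/ (2C), coda /∅/ ok → phonotactically legal
dzuf — σ1 onset /dz/ (2C), coda /f/ ok → phonotactically legal
vfup — σ1 onset /vf/ (2C), coda /p/ ok → phonotactically legal
mvu.da — σ1 onset /mv/ (2C), coda /∅/ ok; σ2 onset /d/, coda /∅/ ok → phonotactically legal
ner — σ1 onset /n/, coda /r/ ok → phonotactically legal

mfen.fum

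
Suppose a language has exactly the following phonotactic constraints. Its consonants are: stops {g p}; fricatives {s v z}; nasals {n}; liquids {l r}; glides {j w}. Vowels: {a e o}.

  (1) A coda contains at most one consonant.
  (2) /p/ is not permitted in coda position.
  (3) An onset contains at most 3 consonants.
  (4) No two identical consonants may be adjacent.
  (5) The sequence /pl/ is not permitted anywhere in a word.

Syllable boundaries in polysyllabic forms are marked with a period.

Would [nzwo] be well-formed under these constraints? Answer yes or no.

[nzwo] — σ1 onset /nzw/ (3C), coda /∅/ ok → well-formed

yes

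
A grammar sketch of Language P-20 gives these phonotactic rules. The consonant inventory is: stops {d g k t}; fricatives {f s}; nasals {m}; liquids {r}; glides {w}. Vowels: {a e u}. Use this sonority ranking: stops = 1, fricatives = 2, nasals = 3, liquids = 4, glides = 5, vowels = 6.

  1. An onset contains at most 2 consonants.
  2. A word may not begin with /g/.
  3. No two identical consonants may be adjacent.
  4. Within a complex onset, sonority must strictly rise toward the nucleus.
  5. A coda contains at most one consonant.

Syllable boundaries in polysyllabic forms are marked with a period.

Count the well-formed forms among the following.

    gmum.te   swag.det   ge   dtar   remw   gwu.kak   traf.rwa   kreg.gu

gmum.te — violates constraint 2: word begins with /g/ → ill-formed
swag.det — σ1 onset /sw/ (2→5 rises), coda /g/ ok; σ2 onset /d/, coda /t/ ok → well-formed
ge — violates constraint 2: word begins with /g/ → ill-formed
dtar — violates constraint 4: syllable 1 onset /dt/: /d/ (stop, 1) → /t/ (stop, 1) does not rise → ill-formed
remw — violates constraint 5: syllable 1 coda /mw/ has 2 consonants (> 1) → ill-formed
gwu.kak — violates constraint 2: word begins with /g/ → ill-formed
traf.rwa — σ1 onset /tr/ (1→4 rises), coda /f/ ok; σ2 onset /rw/ (4→5 rises), coda /∅/ ok → well-formed
kreg.gu — violates constraint 3: adjacent identical consonants /gg/ → ill-formed
Well-formed: swag.det, traf.rwa → 2.

2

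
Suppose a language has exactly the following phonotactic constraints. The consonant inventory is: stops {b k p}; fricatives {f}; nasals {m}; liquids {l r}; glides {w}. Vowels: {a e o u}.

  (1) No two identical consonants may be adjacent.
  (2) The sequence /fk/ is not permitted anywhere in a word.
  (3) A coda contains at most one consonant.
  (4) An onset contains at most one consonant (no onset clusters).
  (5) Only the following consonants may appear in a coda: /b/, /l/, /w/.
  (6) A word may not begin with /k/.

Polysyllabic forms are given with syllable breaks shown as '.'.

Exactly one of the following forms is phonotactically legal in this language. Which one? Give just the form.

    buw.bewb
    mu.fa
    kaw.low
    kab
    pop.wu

buw.bewb — violates constraint 3: syllable 2 coda /wb/ has 2 consonants (> 1) → phonotactically illegal
mu.fa — σ1 onset /m/, coda /∅/ ok; σ2 onset /f/, coda /∅/ ok → phonotactically legal
kaw.low — violates constraint 6: word begins with /k/ → phonotactically illegal
kab — violates constraint 6: word begins with /k/ → phonotactically illegal
pop.wu — violates constraint 5: syllable 1 coda contains /p/, which is not a licensed coda consonant → phonotactically illegal

mu.fa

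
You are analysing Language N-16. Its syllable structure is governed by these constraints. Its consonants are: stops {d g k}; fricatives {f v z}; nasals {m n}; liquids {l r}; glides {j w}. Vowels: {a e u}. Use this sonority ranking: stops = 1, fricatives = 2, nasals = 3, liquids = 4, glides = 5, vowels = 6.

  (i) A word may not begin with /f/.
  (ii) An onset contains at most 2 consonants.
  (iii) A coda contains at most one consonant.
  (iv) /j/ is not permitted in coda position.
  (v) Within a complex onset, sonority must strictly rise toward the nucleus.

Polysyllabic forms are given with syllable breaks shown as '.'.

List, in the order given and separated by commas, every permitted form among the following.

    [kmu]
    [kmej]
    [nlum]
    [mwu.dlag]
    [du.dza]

[kmu] — σ1 onset /km/ (1→3 rises), coda /∅/ ok → permitted
[kmej] — violates constraint (iv): syllable 1 coda contains /j/ → not permitted
[nlum] — σ1 onset /nl/ (3→4 rises), coda /m/ ok → permitted
[mwu.dlag] — σ1 onset /mw/ (3→5 rises), coda /∅/ ok; σ2 onset /dl/ (1→4 rises), coda /g/ ok → permitted
[du.dza] — σ1 onset /d/, coda /∅/ ok; σ2 onset /dz/ (1→2 rises), coda /∅/ ok → permitted

[kmu], [nlum], [mwu.dlag], [du.dza]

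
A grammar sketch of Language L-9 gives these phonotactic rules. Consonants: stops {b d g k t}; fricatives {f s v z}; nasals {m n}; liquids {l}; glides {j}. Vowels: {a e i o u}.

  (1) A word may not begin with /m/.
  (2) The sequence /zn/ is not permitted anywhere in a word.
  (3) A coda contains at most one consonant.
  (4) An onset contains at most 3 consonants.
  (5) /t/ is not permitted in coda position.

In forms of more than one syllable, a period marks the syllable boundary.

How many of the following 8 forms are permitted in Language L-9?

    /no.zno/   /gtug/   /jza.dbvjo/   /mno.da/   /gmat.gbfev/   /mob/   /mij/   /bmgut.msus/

/no.zno/ — violates constraint 2: contains banned sequence /zn/ → not permitted
/gtug/ — σ1 onset /gt/ (2C), coda /g/ ok → permitted
/jza.dbvjo/ — violates constraint 4: syllable 2 onset /dbvj/ has 4 consonants (> 3) → not permitted
/mno.da/ — violates constraint 1: word begins with /m/ → not permitted
/gmat.gbfev/ — violates constraint 5: syllable 1 coda contains /t/ → not permitted
/mob/ — violates constraint 1: word begins with /m/ → not permitted
/mij/ — violates constraint 1: word begins with /m/ → not permitted
/bmgut.msus/ — violates constraint 5: syllable 1 coda contains /t/ → not permitted
Permitted: /gtug/ → 1.

1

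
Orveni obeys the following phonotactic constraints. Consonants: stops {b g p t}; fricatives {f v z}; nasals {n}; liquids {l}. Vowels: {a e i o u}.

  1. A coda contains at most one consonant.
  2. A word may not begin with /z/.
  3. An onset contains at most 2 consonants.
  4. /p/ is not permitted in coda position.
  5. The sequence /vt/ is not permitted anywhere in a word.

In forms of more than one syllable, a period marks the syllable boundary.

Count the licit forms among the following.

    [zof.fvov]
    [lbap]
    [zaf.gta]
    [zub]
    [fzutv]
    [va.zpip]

[zof.fvov] — violates constraint 2: word begins with /z/ → illicit
[lbap] — violates constraint 4: syllable 1 coda contains /p/ → illicit
[zaf.gta] — violates constraint 2: word begins with /z/ → illicit
[zub] — violates constraint 2: word begins with /z/ → illicit
[fzutv] — violates constraint 1: syllable 1 coda /tv/ has 2 consonants (> 1) → illicit
[va.zpip] — violates constraint 4: syllable 2 coda contains /p/ → illicit
No form is licit → 0.

0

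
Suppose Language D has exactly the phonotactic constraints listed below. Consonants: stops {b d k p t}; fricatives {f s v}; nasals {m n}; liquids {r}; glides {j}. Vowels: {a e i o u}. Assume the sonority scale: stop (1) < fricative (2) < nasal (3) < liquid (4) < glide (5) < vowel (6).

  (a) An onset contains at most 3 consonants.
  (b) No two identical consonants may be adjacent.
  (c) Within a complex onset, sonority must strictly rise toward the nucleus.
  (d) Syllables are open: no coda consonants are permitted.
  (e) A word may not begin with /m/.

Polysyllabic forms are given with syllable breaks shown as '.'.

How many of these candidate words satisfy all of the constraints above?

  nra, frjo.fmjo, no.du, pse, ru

nra — σ1 onset /nr/ (3→4 rises), coda /∅/ ok → licit
frjo.fmjo — σ1 onset /frj/ (2→4→5 rises), coda /∅/ ok; σ2 onset /fmj/ (2→3→5 rises), coda /∅/ ok → licit
no.du — σ1 onset /n/, coda /∅/ ok; σ2 onset /d/, coda /∅/ ok → licit
pse — σ1 onset /ps/ (1→2 rises), coda /∅/ ok → licit
ru — σ1 onset /r/, coda /∅/ ok → licit
Licit: nra, frjo.fmjo, no.du, pse, ru → 5.

5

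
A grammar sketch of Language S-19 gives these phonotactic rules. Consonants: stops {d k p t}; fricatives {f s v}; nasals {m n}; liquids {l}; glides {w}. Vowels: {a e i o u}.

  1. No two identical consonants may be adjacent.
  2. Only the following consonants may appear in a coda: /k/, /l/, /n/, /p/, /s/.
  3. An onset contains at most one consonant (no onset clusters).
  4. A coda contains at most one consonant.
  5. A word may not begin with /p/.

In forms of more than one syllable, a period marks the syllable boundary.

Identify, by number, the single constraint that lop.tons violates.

4

lop.tons: syllable 2 coda /ns/ has 2 consonants (> 1).
This is a violation of constraint 4: "A coda contains at most one consonant."
The remaining constraints (1, 2, 3, 5) are satisfied.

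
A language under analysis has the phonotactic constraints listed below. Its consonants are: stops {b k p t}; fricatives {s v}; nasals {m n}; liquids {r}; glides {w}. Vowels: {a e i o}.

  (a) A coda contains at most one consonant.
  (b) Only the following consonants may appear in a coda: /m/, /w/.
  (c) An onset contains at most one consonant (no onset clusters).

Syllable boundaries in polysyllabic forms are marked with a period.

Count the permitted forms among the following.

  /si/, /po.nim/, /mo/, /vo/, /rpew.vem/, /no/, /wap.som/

5

/si/ — σ1 onset /s/, coda /∅/ ok → permitted
/po.nim/ — σ1 onset /p/, coda /∅/ ok; σ2 onset /n/, coda /m/ ok → permitted
/mo/ — σ1 onset /m/, coda /∅/ ok → permitted
/vo/ — σ1 onset /v/, coda /∅/ ok → permitted
/rpew.vem/ — violates constraint (c): syllable 1 onset /rp/ has 2 consonants (> 1) → not permitted
/no/ — σ1 onset /n/, coda /∅/ ok → permitted
/wap.som/ — violates constraint (b): syllable 1 coda contains /p/, which is not a licensed coda consonant → not permitted
Permitted: /si/, /po.nim/, /mo/, /vo/, /no/ → 5.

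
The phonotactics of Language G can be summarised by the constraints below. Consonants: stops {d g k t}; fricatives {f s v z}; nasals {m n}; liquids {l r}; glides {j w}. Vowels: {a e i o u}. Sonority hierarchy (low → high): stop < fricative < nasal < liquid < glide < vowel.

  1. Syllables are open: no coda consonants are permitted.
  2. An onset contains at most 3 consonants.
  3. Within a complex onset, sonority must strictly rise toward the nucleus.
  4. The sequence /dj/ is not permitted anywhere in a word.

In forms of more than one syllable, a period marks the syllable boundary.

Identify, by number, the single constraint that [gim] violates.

1

[gim]: syllable 1 coda /m/ has 1 consonant (> 0).
This is a violation of constraint 1: "Syllables are open: no coda consonants are permitted."
The remaining constraints (2, 3, 4) are satisfied.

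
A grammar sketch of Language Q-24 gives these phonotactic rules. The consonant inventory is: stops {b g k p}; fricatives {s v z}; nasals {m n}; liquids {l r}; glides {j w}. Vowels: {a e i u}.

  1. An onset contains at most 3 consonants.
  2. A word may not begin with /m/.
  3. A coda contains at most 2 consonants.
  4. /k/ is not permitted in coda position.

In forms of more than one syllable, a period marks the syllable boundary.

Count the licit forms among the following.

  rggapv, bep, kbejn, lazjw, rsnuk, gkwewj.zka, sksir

5

rggapv — σ1 onset /rgg/ (3C), coda /pv/ (2C) ok → licit
bep — σ1 onset /b/, coda /p/ ok → licit
kbejn — σ1 onset /kb/ (2C), coda /jn/ (2C) ok → licit
lazjw — violates constraint 3: syllable 1 coda /zjw/ has 3 consonants (> 2) → illicit
rsnuk — violates constraint 4: syllable 1 coda contains /k/ → illicit
gkwewj.zka — σ1 onset /gkw/ (3C), coda /wj/ (2C) ok; σ2 onset /zk/ (2C), coda /∅/ ok → licit
sksir — σ1 onset /sks/ (3C), coda /r/ ok → licit
Licit: rggapv, bep, kbejn, gkwewj.zka, sksir → 5.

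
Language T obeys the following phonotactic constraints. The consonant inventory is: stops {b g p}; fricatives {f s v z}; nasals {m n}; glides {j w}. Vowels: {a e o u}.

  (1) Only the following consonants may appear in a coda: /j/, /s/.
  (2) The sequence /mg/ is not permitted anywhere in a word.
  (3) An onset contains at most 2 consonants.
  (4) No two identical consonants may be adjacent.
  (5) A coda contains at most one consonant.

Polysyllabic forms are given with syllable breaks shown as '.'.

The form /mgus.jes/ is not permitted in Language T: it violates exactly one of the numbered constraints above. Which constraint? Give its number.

/mgus.jes/: contains banned sequence /mg/.
This is a violation of constraint 2: "The sequence /mg/ is not permitted anywhere in a word."
The remaining constraints (1, 3, 4, 5) are satisfied.

2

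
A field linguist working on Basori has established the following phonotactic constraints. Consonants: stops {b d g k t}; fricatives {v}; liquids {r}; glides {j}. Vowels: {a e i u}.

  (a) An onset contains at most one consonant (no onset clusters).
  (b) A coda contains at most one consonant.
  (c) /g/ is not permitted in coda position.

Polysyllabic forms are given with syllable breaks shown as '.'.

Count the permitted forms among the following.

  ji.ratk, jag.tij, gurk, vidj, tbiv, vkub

0

ji.ratk — violates constraint (b): syllable 2 coda /tk/ has 2 consonants (> 1) → not permitted
jag.tij — violates constraint (c): syllable 1 coda contains /g/ → not permitted
gurk — violates constraint (b): syllable 1 coda /rk/ has 2 consonants (> 1) → not permitted
vidj — violates constraint (b): syllable 1 coda /dj/ has 2 consonants (> 1) → not permitted
tbiv — violates constraint (a): syllable 1 onset /tb/ has 2 consonants (> 1) → not permitted
vkub — violates constraint (a): syllable 1 onset /vk/ has 2 consonants (> 1) → not permitted
No form is permitted → 0.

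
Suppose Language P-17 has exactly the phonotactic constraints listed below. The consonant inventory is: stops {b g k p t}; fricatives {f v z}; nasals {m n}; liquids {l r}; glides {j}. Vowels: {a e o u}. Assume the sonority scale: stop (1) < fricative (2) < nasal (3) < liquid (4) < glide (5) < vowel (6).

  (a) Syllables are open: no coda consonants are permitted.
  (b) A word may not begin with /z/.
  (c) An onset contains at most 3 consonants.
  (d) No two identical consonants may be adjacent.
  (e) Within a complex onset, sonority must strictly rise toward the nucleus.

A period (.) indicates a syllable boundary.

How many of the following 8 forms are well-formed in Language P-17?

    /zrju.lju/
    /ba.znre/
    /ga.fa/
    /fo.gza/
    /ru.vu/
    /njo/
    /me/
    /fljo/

/zrju.lju/ — violates constraint (b): word begins with /z/ → ill-formed
/ba.znre/ — σ1 onset /b/, coda /∅/ ok; σ2 onset /znr/ (2→3→4 rises), coda /∅/ ok → well-formed
/ga.fa/ — σ1 onset /g/, coda /∅/ ok; σ2 onset /f/, coda /∅/ ok → well-formed
/fo.gza/ — σ1 onset /f/, coda /∅/ ok; σ2 onset /gz/ (1→2 rises), coda /∅/ ok → well-formed
/ru.vu/ — σ1 onset /r/, coda /∅/ ok; σ2 onset /v/, coda /∅/ ok → well-formed
/njo/ — σ1 onset /nj/ (3→5 rises), coda /∅/ ok → well-formed
/me/ — σ1 onset /m/, coda /∅/ ok → well-formed
/fljo/ — σ1 onset /flj/ (2→4→5 rises), coda /∅/ ok → well-formed
Well-formed: /ba.znre/, /ga.fa/, /fo.gza/, /ru.vu/, /njo/, /me/, /fljo/ → 7.

7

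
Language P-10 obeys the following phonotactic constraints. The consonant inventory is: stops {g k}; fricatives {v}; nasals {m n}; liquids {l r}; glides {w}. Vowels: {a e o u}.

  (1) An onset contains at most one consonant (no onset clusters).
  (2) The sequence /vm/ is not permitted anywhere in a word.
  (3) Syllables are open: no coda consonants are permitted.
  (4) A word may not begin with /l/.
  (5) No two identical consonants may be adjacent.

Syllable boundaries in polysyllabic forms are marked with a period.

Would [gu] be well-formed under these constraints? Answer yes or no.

yes

[gu] — σ1 onset /g/, coda /∅/ ok → well-formed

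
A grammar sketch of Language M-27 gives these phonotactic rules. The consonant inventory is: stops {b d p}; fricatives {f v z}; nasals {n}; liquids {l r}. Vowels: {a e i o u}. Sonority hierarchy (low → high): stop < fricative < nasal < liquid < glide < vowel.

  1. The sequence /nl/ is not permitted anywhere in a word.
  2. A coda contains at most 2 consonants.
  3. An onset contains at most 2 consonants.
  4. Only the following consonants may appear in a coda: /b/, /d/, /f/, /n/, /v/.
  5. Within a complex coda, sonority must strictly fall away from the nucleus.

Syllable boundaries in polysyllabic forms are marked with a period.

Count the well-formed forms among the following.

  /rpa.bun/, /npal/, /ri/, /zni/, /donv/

4

/rpa.bun/ — σ1 onset /rp/ (2C), coda /∅/ ok; σ2 onset /b/, coda /n/ ok → well-formed
/npal/ — violates constraint 4: syllable 1 coda contains /l/, which is not a licensed coda consonant → ill-formed
/ri/ — σ1 onset /r/, coda /∅/ ok → well-formed
/zni/ — σ1 onset /zn/ (2C), coda /∅/ ok → well-formed
/donv/ — σ1 onset /d/, coda /nv/ (3→2 falls) ok → well-formed
Well-formed: /rpa.bun/, /ri/, /zni/, /donv/ → 4.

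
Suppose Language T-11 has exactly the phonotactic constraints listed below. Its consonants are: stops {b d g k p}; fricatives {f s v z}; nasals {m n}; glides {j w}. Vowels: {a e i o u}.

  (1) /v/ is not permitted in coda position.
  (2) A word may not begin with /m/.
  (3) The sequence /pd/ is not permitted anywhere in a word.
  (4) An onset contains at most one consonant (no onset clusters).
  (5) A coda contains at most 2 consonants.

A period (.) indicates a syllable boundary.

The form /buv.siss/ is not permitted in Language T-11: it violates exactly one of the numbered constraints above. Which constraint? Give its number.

/buv.siss/: syllable 1 coda contains /v/.
This is a violation of constraint 1: "/v/ is not permitted in coda position."
The remaining constraints (2, 3, 4, 5) are satisfied.

1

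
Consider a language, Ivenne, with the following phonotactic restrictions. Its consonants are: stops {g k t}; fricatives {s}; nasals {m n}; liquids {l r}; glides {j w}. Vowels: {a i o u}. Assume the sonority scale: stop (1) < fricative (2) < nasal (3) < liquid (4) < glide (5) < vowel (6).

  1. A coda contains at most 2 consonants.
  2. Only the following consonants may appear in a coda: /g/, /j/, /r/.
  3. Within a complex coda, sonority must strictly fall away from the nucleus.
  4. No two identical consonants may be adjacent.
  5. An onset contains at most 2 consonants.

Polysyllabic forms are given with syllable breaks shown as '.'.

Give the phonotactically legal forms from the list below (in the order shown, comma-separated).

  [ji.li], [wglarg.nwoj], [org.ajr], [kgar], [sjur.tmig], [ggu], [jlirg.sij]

[ji.li] — σ1 onset /j/, coda /∅/ ok; σ2 onset /l/, coda /∅/ ok → phonotactically legal
[wglarg.nwoj] — violates constraint 5: syllable 1 onset /wgl/ has 3 consonants (> 2) → phonotactically illegal
[org.ajr] — σ1 onset /∅/, coda /rg/ (4→1 falls) ok; σ2 onset /∅/, coda /jr/ (5→4 falls) ok → phonotactically legal
[kgar] — σ1 onset /kg/ (2C), coda /r/ ok → phonotactically legal
[sjur.tmig] — σ1 onset /sj/ (2C), coda /r/ ok; σ2 onset /tm/ (2C), coda /g/ ok → phonotactically legal
[ggu] — violates constraint 4: adjacent identical consonants /gg/ → phonotactically illegal
[jlirg.sij] — σ1 onset /jl/ (2C), coda /rg/ (4→1 falls) ok; σ2 onset /s/, coda /j/ ok → phonotactically legal

[ji.li], [org.ajr], [kgar], [sjur.tmig], [jlirg.sij]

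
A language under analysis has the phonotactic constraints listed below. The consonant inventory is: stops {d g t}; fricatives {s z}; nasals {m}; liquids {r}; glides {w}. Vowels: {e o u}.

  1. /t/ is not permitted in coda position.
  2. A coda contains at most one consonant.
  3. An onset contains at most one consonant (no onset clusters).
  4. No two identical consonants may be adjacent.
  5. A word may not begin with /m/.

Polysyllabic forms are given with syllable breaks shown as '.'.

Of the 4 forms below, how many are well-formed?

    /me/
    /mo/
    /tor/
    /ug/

2

/me/ — violates constraint 5: word begins with /m/ → ill-formed
/mo/ — violates constraint 5: word begins with /m/ → ill-formed
/tor/ — σ1 onset /t/, coda /r/ ok → well-formed
/ug/ — σ1 onset /∅/, coda /g/ ok → well-formed
Well-formed: /tor/, /ug/ → 2.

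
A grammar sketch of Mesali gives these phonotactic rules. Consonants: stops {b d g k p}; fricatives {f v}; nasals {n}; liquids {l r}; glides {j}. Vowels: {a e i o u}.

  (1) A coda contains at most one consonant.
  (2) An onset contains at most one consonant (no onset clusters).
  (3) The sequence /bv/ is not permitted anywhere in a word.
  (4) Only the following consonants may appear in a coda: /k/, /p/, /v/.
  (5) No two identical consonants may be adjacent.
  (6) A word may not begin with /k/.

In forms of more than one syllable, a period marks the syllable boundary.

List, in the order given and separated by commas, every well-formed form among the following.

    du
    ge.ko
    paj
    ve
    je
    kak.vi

du — σ1 onset /d/, coda /∅/ ok → well-formed
ge.ko — σ1 onset /g/, coda /∅/ ok; σ2 onset /k/, coda /∅/ ok → well-formed
paj — violates constraint 4: syllable 1 coda contains /j/, which is not a licensed coda consonant → ill-formed
ve — σ1 onset /v/, coda /∅/ ok → well-formed
je — σ1 onset /j/, coda /∅/ ok → well-formed
kak.vi — violates constraint 6: word begins with /k/ → ill-formed

du, ge.ko, ve, je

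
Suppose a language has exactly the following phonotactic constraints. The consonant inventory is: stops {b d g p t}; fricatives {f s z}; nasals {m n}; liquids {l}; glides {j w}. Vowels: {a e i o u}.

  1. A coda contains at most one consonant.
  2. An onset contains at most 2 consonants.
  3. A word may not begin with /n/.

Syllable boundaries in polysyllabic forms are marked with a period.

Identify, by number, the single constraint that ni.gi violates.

ni.gi: word begins with /n/.
This is a violation of constraint 3: "A word may not begin with /n/."
The remaining constraints (1, 2) are satisfied.

3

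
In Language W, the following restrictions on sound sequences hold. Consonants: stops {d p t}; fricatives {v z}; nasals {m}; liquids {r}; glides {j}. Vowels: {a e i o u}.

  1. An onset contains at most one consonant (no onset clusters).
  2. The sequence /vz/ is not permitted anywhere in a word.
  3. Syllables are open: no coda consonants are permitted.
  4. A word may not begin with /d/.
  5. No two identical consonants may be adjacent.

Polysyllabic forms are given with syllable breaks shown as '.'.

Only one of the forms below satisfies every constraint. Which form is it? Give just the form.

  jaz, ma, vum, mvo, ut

ma

jaz — violates constraint 3: syllable 1 coda /z/ has 1 consonant (> 0) → phonotactically illegal
ma — σ1 onset /m/, coda /∅/ ok → phonotactically legal
vum — violates constraint 3: syllable 1 coda /m/ has 1 consonant (> 0) → phonotactically illegal
mvo — violates constraint 1: syllable 1 onset /mv/ has 2 consonants (> 1) → phonotactically illegal
ut — violates constraint 3: syllable 1 coda /t/ has 1 consonant (> 0) → phonotactically illegal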